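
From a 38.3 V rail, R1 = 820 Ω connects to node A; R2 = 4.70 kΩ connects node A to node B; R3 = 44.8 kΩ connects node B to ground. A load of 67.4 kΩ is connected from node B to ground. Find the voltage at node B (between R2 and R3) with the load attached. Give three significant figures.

V ≈ 31.8 V

At node B, R3 is in parallel with the load: R3‖R_L = 26910 Ω.
Below node A the resistance is R2 + (R3‖R_L) = 31610 Ω, so V_A = 38.3 × 31610/32430 = 37.33 V.
Then V_B = V_A × (R3‖R_L)/(R2 + R3‖R_L) = 37.33 × 26910/31610 = 31.8 V.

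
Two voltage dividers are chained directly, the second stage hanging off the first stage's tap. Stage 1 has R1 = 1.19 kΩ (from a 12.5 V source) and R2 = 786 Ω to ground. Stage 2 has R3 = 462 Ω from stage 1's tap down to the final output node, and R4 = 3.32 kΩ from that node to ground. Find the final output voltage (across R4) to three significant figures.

Stage 2 presents R3+R4 = 3782 Ω as a load on stage 1's tap.
Stage 1's lower leg becomes R2‖(R3+R4) = 650.8 Ω, so V_mid = 12.5 × 650.8/1841 = 4.419 V.
Stage 2 is itself unloaded: V_out = V_mid × R4/(R3+R4) = 4.419 × 3320/3782 = 3.88 V.

V_out ≈ 3.88 V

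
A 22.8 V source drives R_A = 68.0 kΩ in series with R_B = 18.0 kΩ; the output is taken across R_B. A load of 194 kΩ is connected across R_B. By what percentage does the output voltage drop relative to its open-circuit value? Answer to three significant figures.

6.83 %

The divider's output (Thévenin) resistance is R_A‖R_B = 14.23 kΩ.
Fractional drop under load = R_th/(R_th + R_L) = 14.23 / (14.23 + 194) = 0.06835.
So the output falls by 6.83 %.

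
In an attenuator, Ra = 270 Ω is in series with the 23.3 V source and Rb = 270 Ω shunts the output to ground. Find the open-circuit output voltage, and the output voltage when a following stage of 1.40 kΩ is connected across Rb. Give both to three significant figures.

Unloaded: 11.7 V; loaded: 10.6 V

Open-circuit: V = 23.3 × 270/(270 + 270) = 11.7 V.
With the load, Rb becomes Rb‖R_L = 226.3 Ω, so V = 23.3 × 226.3/496.3 = 10.6 V.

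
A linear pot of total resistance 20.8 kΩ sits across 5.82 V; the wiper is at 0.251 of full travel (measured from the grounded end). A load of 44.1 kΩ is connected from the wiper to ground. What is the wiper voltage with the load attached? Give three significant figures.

The wiper splits the pot into (1−α)R = 15.58 kΩ above and αR = 5.221 kΩ below.
Lower section ‖ load = 4.668 kΩ.
V_wiper = 5.82 × 4.668/(15.58 + 4.668) = 1.34 V.

V ≈ 1.34 V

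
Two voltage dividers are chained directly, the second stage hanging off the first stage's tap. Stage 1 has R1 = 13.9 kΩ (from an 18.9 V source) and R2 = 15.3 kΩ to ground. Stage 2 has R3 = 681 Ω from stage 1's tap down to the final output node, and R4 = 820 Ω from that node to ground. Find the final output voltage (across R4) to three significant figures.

Stage 2 presents R3+R4 = 1501 Ω as a load on stage 1's tap.
Stage 1's lower leg becomes R2‖(R3+R4) = 1367 Ω, so V_mid = 18.9 × 1367/15270 = 1.692 V.
Stage 2 is itself unloaded: V_out = V_mid × R4/(R3+R4) = 1.692 × 820/1501 = 0.924 V.

V_out ≈ 0.924 V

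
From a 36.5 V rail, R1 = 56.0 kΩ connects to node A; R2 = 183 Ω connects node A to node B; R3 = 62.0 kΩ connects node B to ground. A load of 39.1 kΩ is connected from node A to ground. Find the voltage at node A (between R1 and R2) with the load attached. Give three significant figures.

V ≈ 11.0 V

Below node A the series string R2+R3 = 62180 Ω sits in parallel with the 39100 Ω load: 24010 Ω.
V_A = 36.5 × 24010/(56000 + 24010) = 11.0 V.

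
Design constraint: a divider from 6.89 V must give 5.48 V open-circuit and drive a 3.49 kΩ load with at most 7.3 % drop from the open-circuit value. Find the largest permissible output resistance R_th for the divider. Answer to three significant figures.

Loading drop = R_th/(R_th + R_L) ≤ 0.0730, so R_th ≤ R_L · ε/(1−ε) = 3.49 kΩ × 0.0730/0.9270 = 275 Ω.
(Any R1, R2 with R2/(R1+R2) = 0.795 and R1‖R2 ≤ 275 Ω will meet the spec.)

R_th ≤ 275 Ω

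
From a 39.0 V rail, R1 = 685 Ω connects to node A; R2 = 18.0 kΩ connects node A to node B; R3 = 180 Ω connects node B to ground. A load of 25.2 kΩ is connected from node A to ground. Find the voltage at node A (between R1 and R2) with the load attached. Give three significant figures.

V ≈ 36.6 V

Below node A the series string R2+R3 = 18180 Ω sits in parallel with the 25200 Ω load: 10560 Ω.
V_A = 39.0 × 10560/(685 + 10560) = 36.6 V.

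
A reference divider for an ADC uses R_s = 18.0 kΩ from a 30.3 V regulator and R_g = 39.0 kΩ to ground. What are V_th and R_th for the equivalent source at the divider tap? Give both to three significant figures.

V_th = 20.7 V, R_th = 12.3 kΩ

V_th is the open-circuit tap voltage: 30.3 × 39.0/(18.0 + 39.0) = 20.7 V.
With the supply zeroed, R_s and R_g appear in parallel from the tap: R_th = R_s‖R_g = (18.0 × 39.0)/57.00 = 12.3 kΩ.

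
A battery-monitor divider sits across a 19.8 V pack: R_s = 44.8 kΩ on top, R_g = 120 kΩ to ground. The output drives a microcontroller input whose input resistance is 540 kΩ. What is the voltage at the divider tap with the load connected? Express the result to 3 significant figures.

The load sits in parallel with R_g: R_g‖R_L = (120 × 540) / (120 + 540) = 98.18 kΩ.
V_out = 19.8 × 98.18 / (44.8 + 98.18) = 19.8 × 98.18/143.0 = 13.6 V.

V_out ≈ 13.6 V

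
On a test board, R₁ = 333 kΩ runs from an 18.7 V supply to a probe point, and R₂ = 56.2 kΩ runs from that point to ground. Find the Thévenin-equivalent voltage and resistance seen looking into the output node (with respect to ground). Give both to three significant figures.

V_th = 2.70 V, R_th = 48.1 kΩ

V_th is the open-circuit tap voltage: 18.7 × 56.2/(333 + 56.2) = 2.70 V.
With the supply zeroed, R₁ and R₂ appear in parallel from the tap: R_th = R₁‖R₂ = (333 × 56.2)/389.2 = 48.1 kΩ.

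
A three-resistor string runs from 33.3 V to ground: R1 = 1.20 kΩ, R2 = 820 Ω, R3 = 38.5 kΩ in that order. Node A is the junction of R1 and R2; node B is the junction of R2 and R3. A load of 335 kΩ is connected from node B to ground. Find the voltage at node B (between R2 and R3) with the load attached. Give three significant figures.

At node B, R3 is in parallel with the load: R3‖R_L = 34530 Ω.
Below node A the resistance is R2 + (R3‖R_L) = 35350 Ω, so V_A = 33.3 × 35350/36550 = 32.21 V.
Then V_B = V_A × (R3‖R_L)/(R2 + R3‖R_L) = 32.21 × 34530/35350 = 31.5 V.

V ≈ 31.5 V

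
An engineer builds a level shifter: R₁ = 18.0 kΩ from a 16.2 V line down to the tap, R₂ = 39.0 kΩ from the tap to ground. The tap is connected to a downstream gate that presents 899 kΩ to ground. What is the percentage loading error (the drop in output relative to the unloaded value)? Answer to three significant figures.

1.35 %

The divider's output (Thévenin) resistance is R₁‖R₂ = 12.32 kΩ.
Fractional drop under load = R_th/(R_th + R_L) = 12.32 / (12.32 + 899) = 0.01351.
So the output falls by 1.35 %.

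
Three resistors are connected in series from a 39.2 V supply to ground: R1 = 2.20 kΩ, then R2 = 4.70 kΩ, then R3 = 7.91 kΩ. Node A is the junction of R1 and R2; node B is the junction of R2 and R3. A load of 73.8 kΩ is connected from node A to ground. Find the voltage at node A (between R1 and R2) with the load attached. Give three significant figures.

Below node A the series string R2+R3 = 12.61 kΩ sits in parallel with the 73.8 kΩ load: 10.77 kΩ.
V_A = 39.2 × 10.77/(2.20 + 10.77) = 32.6 V.

V ≈ 32.6 V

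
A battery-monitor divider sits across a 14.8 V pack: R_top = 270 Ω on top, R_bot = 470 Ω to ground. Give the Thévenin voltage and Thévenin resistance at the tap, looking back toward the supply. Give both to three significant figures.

V_th is the open-circuit tap voltage: 14.8 × 470/(270 + 470) = 9.40 V.
With the supply zeroed, R_top and R_bot appear in parallel from the tap: R_th = R_top‖R_bot = (270 × 470)/740.0 = 171 Ω.

V_th = 9.40 V, R_th = 171 Ω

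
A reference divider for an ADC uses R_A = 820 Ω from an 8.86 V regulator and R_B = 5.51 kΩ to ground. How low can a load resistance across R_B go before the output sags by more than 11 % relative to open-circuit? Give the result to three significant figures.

Output resistance R_th = R_A‖R_B = (820 × 5510)/6330 = 713.8 Ω.
The fractional drop is R_th/(R_th + R_L); requiring this ≤ 0.110 gives R_L ≥ R_th(1/0.110 − 1) = 713.8 × 8.091 = 5.78 kΩ.

R_L(min) ≈ 5.78 kΩ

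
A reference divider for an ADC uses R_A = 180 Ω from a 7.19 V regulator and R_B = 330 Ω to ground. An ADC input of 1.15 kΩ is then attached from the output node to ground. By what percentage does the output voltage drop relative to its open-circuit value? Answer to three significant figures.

Unloaded V = 7.19 × 330/510.0 = 4.6524 V.
Loaded: R_B‖R_L = 256.4 Ω, giving V = 7.19 × 256.4/436.4 = 4.2245 V.
Drop = (4.6524 − 4.2245) / 4.6524 = 9.20 %.

9.20 %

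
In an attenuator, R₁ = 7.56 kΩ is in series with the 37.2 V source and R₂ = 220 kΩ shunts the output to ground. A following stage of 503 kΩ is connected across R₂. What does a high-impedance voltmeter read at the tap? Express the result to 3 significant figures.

V_out ≈ 35.4 V

The load sits in parallel with R₂: R₂‖R_L = (220 × 503) / (220 + 503) = 153.1 kΩ.
V_out = 37.2 × 153.1 / (7.56 + 153.1) = 37.2 × 153.1/160.6 = 35.4 V.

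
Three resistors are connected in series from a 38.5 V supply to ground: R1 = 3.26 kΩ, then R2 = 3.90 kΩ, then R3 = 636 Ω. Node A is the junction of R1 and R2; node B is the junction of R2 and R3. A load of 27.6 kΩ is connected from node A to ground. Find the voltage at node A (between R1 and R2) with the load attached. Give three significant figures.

V ≈ 21.0 V

Below node A the series string R2+R3 = 4536 Ω sits in parallel with the 27600 Ω load: 3896 Ω.
V_A = 38.5 × 3896/(3260 + 3896) = 21.0 V.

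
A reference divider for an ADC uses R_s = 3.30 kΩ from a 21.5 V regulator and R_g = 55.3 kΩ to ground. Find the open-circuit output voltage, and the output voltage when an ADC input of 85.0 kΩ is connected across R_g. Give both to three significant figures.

Unloaded: 20.3 V; loaded: 19.6 V

Open-circuit: V = 21.5 × 55.3/(3.30 + 55.3) = 20.3 V.
With the load, R_g becomes R_g‖R_L = 33.50 kΩ, so V = 21.5 × 33.50/36.80 = 19.6 V.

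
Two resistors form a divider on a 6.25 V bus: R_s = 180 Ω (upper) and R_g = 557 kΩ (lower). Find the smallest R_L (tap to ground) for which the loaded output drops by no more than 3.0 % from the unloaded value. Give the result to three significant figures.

Output resistance R_th = R_s‖R_g = (180 × 557000)/557200 = 179.9 Ω.
The fractional drop is R_th/(R_th + R_L); requiring this ≤ 0.0300 gives R_L ≥ R_th(1/0.0300 − 1) = 179.9 × 32.33 = 5.82 kΩ.

R_L(min) ≈ 5.82 kΩ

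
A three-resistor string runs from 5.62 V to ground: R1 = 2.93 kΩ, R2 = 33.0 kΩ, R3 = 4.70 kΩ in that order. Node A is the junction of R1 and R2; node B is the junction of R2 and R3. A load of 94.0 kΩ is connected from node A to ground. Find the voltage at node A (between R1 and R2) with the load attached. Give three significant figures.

Below node A the series string R2+R3 = 37.70 kΩ sits in parallel with the 94.0 kΩ load: 26.91 kΩ.
V_A = 5.62 × 26.91/(2.93 + 26.91) = 5.07 V.

V ≈ 5.07 V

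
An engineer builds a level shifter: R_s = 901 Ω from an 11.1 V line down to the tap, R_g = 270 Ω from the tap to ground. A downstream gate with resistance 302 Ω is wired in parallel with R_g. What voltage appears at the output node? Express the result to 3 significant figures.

The load sits in parallel with R_g: R_g‖R_L = (270 × 302) / (270 + 302) = 142.6 Ω.
V_out = 11.1 × 142.6 / (901 + 142.6) = 11.1 × 142.6/1044 = 1.52 V.
(Unloaded it would have been 2.56 V.)

V_out ≈ 1.52 V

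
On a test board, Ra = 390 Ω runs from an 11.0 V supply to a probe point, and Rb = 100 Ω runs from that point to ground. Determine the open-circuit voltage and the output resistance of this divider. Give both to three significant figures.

V_th = 2.24 V, R_th = 79.6 Ω

V_th is the open-circuit tap voltage: 11.0 × 100/(390 + 100) = 2.24 V.
With the supply zeroed, Ra and Rb appear in parallel from the tap: R_th = Ra‖Rb = (390 × 100)/490.0 = 79.6 Ω.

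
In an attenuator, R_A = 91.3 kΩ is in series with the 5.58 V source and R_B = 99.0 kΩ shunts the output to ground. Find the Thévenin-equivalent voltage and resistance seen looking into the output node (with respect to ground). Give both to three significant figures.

V_th is the open-circuit tap voltage: 5.58 × 99.0/(91.3 + 99.0) = 2.90 V.
With the supply zeroed, R_A and R_B appear in parallel from the tap: R_th = R_A‖R_B = (91.3 × 99.0)/190.3 = 47.5 kΩ.

V_th = 2.90 V, R_th = 47.5 kΩ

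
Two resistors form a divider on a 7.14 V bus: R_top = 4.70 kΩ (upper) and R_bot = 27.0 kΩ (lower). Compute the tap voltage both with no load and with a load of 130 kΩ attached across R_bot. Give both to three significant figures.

Open-circuit: V = 7.14 × 27.0/(4.70 + 27.0) = 6.08 V.
With the load, R_bot becomes R_bot‖R_L = 22.36 kΩ, so V = 7.14 × 22.36/27.06 = 5.90 V.

Unloaded: 6.08 V; loaded: 5.90 V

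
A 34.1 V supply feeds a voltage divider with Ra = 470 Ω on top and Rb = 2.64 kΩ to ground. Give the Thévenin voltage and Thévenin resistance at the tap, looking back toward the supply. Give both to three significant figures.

V_th = 28.9 V, R_th = 399 Ω

V_th is the open-circuit tap voltage: 34.1 × 2640/(470 + 2640) = 28.9 V.
With the supply zeroed, Ra and Rb appear in parallel from the tap: R_th = Ra‖Rb = (470 × 2640)/3110 = 399 Ω.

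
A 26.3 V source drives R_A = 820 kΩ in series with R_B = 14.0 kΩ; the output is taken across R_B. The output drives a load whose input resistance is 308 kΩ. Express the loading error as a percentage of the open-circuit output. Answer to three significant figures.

4.28 %

The divider's output (Thévenin) resistance is R_A‖R_B = 13.76 kΩ.
Fractional drop under load = R_th/(R_th + R_L) = 13.76 / (13.76 + 308) = 0.04278.
So the output falls by 4.28 %.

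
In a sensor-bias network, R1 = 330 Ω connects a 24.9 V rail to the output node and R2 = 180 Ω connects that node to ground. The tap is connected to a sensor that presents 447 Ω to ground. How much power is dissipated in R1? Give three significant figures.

Total resistance from the source is R1 + (R2‖R_L) = 458.3 Ω, so I = 24.9/458.3 Ω = 54.33 mA.
P = I²·R1 = (54.33 mA)² × 330 Ω = 974 mW.

P ≈ 974 mW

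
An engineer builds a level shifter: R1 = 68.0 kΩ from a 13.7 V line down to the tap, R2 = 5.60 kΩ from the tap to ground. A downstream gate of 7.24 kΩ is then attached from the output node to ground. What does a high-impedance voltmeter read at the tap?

V_out ≈ 0.608 V

The load sits in parallel with R2: R2‖R_L = (5.60 × 7.24) / (5.60 + 7.24) = 3.158 kΩ.
V_out = 13.7 × 3.158 / (68.0 + 3.158) = 13.7 × 3.158/71.16 = 0.608 V.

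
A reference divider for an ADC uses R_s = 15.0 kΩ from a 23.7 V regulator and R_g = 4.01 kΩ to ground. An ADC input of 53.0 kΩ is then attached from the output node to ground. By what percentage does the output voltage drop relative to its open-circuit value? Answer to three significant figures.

The divider's output (Thévenin) resistance is R_s‖R_g = 3.164 kΩ.
Fractional drop under load = R_th/(R_th + R_L) = 3.164 / (3.164 + 53.0) = 0.05634.
So the output falls by 5.63 %.

5.63 %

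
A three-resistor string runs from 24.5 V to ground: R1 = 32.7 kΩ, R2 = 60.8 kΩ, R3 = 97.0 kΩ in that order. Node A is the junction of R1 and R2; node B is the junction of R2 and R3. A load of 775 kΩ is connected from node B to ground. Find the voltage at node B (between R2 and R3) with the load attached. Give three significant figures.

V ≈ 11.8 V

At node B, R3 is in parallel with the load: R3‖R_L = 86.21 kΩ.
Below node A the resistance is R2 + (R3‖R_L) = 147.0 kΩ, so V_A = 24.5 × 147.0/179.7 = 20.04 V.
Then V_B = V_A × (R3‖R_L)/(R2 + R3‖R_L) = 20.04 × 86.21/147.0 = 11.8 V.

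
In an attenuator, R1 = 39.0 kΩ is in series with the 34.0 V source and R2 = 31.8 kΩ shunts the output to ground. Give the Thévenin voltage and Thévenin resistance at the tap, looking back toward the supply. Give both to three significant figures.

V_th is the open-circuit tap voltage: 34.0 × 31.8/(39.0 + 31.8) = 15.3 V.
With the supply zeroed, R1 and R2 appear in parallel from the tap: R_th = R1‖R2 = (39.0 × 31.8)/70.80 = 17.5 kΩ.

V_th = 15.3 V, R_th = 17.5 kΩ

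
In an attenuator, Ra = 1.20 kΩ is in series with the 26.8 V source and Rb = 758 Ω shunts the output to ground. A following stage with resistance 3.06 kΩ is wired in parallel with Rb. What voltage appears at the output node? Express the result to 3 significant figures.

The load sits in parallel with Rb: Rb‖R_L = (758 × 3060) / (758 + 3060) = 607.5 Ω.
V_out = 26.8 × 607.5 / (1200 + 607.5) = 26.8 × 607.5/1808 = 9.01 V.

V_out ≈ 9.01 V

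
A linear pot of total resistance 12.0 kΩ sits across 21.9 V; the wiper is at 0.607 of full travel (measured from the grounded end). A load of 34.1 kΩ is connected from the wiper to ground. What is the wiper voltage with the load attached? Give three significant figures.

The wiper splits the pot into (1−α)R = 4.716 kΩ above and αR = 7.284 kΩ below.
Lower section ‖ load = 6.002 kΩ.
V_wiper = 21.9 × 6.002/(4.716 + 6.002) = 12.3 V.

V ≈ 12.3 V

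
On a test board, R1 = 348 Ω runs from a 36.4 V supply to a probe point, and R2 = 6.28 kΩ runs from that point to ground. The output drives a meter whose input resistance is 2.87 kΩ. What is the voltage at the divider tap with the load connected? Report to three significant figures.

The load sits in parallel with R2: R2‖R_L = (6280 × 2870) / (6280 + 2870) = 1970 Ω.
V_out = 36.4 × 1970 / (348 + 1970) = 36.4 × 1970/2318 = 30.9 V.
(Unloaded it would have been 34.5 V.)

V_out ≈ 30.9 V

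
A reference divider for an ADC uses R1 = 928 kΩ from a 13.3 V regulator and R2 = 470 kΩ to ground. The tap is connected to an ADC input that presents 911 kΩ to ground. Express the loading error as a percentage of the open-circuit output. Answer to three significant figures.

Unloaded V = 13.3 × 470/1398 = 4.471 V.
Loaded: R2‖R_L = 310.0 kΩ, giving V = 13.3 × 310.0/1238 = 3.331 V.
Drop = (4.471 − 3.331) / 4.471 = 25.5 %.

25.5 %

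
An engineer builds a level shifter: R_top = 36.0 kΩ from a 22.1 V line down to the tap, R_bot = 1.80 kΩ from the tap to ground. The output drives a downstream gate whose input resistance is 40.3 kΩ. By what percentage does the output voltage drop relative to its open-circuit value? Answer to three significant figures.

4.08 %

The divider's output (Thévenin) resistance is R_top‖R_bot = 1.714 kΩ.
Fractional drop under load = R_th/(R_th + R_L) = 1.714 / (1.714 + 40.3) = 0.04080.
So the output falls by 4.08 %.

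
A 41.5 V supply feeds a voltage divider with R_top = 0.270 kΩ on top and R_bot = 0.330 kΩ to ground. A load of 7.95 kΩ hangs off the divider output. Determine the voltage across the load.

V_out ≈ 22.4 V

The load sits in parallel with R_bot: R_bot‖R_L = (330 × 7950) / (330 + 7950) = 316.8 Ω.
V_out = 41.5 × 316.8 / (270 + 316.8) = 41.5 × 316.8/586.8 = 22.4 V.
(Unloaded it would have been 22.8 V.)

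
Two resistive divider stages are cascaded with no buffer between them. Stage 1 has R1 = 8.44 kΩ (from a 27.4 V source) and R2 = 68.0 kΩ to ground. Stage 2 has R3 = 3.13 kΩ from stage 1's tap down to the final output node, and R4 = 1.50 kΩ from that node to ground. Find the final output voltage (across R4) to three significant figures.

V_out ≈ 3.01 V

Stage 2 presents R3+R4 = 4.630 kΩ as a load on stage 1's tap.
Stage 1's lower leg becomes R2‖(R3+R4) = 4.335 kΩ, so V_mid = 27.4 × 4.335/12.77 = 9.298 V.
Stage 2 is itself unloaded: V_out = V_mid × R4/(R3+R4) = 9.298 × 1.50/4.630 = 3.01 V.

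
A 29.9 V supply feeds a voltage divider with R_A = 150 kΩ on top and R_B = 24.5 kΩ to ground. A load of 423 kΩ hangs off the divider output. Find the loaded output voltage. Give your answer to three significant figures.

The load sits in parallel with R_B: R_B‖R_L = (24.5 × 423) / (24.5 + 423) = 23.16 kΩ.
V_out = 29.9 × 23.16 / (150 + 23.16) = 29.9 × 23.16/173.2 = 4.00 V.
(Unloaded it would have been 4.20 V.)

V_out ≈ 4.00 V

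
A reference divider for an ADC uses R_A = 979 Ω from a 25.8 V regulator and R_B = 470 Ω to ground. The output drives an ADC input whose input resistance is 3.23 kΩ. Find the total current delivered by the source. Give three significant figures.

I ≈ 18.6 mA

R_B‖R_L = 410.3 Ω, so the source sees R_A + R_B‖R_L = 1389 Ω.
I = 25.8 V / 1389 Ω = 18.6 mA.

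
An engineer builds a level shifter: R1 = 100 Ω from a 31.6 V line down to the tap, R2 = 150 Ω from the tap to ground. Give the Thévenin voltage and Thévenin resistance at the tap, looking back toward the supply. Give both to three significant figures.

V_th = 19.0 V, R_th = 60.0 Ω

V_th is the open-circuit tap voltage: 31.6 × 150/(100 + 150) = 19.0 V.
With the supply zeroed, R1 and R2 appear in parallel from the tap: R_th = R1‖R2 = (100 × 150)/250.0 = 60.0 Ω.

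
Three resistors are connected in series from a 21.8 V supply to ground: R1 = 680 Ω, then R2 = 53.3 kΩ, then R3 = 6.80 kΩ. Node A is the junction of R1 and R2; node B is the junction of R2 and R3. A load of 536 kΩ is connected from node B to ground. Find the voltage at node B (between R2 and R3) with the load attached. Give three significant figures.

At node B, R3 is in parallel with the load: R3‖R_L = 6715 Ω.
Below node A the resistance is R2 + (R3‖R_L) = 60010 Ω, so V_A = 21.8 × 60010/60690 = 21.56 V.
Then V_B = V_A × (R3‖R_L)/(R2 + R3‖R_L) = 21.56 × 6715/60010 = 2.41 V.

V ≈ 2.41 V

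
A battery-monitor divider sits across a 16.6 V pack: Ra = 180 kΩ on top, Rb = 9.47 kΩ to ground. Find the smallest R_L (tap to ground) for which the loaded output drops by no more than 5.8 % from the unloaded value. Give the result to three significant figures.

Output resistance R_th = Ra‖Rb = (180 × 9.47)/189.5 = 8.997 kΩ.
The fractional drop is R_th/(R_th + R_L); requiring this ≤ 0.0580 gives R_L ≥ R_th(1/0.0580 − 1) = 8.997 × 16.24 = 146 kΩ.

R_L(min) ≈ 146 kΩ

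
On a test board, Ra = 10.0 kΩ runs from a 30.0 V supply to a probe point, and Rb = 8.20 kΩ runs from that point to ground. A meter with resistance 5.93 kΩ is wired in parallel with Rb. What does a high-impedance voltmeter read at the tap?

The load sits in parallel with Rb: Rb‖R_L = (8.20 × 5.93) / (8.20 + 5.93) = 3.441 kΩ.
V_out = 30.0 × 3.441 / (10.0 + 3.441) = 30.0 × 3.441/13.44 = 7.68 V.
(Unloaded it would have been 13.5 V.)

V_out ≈ 7.68 V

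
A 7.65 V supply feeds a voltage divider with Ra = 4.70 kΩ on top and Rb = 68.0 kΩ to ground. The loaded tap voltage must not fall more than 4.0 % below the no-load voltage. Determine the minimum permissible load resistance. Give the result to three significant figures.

R_L(min) ≈ 106 kΩ

Output resistance R_th = Ra‖Rb = (4.70 × 68.0)/72.70 = 4.396 kΩ.
The fractional drop is R_th/(R_th + R_L); requiring this ≤ 0.0400 gives R_L ≥ R_th(1/0.0400 − 1) = 4.396 × 24.00 = 106 kΩ.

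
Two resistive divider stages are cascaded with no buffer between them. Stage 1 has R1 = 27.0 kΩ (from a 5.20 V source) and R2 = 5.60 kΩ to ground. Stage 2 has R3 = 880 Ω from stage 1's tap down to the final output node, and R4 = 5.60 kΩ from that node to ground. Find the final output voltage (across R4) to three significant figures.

Stage 2 presents R3+R4 = 6480 Ω as a load on stage 1's tap.
Stage 1's lower leg becomes R2‖(R3+R4) = 3004 Ω, so V_mid = 5.20 × 3004/30000 = 0.5206 V.
Stage 2 is itself unloaded: V_out = V_mid × R4/(R3+R4) = 0.5206 × 5600/6480 = 0.450 V.

V_out ≈ 0.450 V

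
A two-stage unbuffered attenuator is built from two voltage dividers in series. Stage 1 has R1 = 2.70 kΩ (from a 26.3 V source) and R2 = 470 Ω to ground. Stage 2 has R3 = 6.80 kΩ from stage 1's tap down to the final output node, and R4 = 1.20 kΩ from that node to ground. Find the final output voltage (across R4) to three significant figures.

Stage 2 presents R3+R4 = 8000 Ω as a load on stage 1's tap.
Stage 1's lower leg becomes R2‖(R3+R4) = 443.9 Ω, so V_mid = 26.3 × 443.9/3144 = 3.714 V.
Stage 2 is itself unloaded: V_out = V_mid × R4/(R3+R4) = 3.714 × 1200/8000 = 0.557 V.

V_out ≈ 0.557 V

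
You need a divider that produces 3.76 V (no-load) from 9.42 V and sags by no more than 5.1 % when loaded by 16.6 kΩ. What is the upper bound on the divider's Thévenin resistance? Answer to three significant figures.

R_th ≤ 892 Ω

Loading drop = R_th/(R_th + R_L) ≤ 0.0510, so R_th ≤ R_L · ε/(1−ε) = 16.6 kΩ × 0.0510/0.9490 = 892 Ω.
(Any R1, R2 with R2/(R1+R2) = 0.399 and R1‖R2 ≤ 892 Ω will meet the spec.)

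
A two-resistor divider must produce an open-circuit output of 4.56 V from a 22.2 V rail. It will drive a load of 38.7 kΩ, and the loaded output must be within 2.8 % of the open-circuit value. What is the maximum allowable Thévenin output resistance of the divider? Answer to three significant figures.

Loading drop = R_th/(R_th + R_L) ≤ 0.0280, so R_th ≤ R_L · ε/(1−ε) = 38.7 kΩ × 0.0280/0.9720 = 1.11 kΩ.

R_th ≤ 1.11 kΩ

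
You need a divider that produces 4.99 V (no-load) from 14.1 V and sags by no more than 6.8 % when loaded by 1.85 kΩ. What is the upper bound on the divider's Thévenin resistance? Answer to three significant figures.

R_th ≤ 135 Ω

Loading drop = R_th/(R_th + R_L) ≤ 0.0680, so R_th ≤ R_L · ε/(1−ε) = 1.85 kΩ × 0.0680/0.9320 = 135 Ω.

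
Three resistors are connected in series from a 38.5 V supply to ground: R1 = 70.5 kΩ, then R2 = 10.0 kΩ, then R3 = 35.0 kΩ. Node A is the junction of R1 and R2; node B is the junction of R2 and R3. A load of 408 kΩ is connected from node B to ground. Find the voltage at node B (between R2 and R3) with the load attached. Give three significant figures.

V ≈ 11.0 V

At node B, R3 is in parallel with the load: R3‖R_L = 32.23 kΩ.
Below node A the resistance is R2 + (R3‖R_L) = 42.23 kΩ, so V_A = 38.5 × 42.23/112.7 = 14.42 V.
Then V_B = V_A × (R3‖R_L)/(R2 + R3‖R_L) = 14.42 × 32.23/42.23 = 11.0 V.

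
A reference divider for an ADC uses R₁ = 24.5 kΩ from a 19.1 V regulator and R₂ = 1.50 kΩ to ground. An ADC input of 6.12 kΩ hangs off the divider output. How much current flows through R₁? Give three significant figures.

R₂‖R_L = 1.205 kΩ, so the source sees R₁ + R₂‖R_L = 25.70 kΩ.
I = 19.1 V / 25.70 kΩ = 0.743 mA.

I ≈ 0.743 mA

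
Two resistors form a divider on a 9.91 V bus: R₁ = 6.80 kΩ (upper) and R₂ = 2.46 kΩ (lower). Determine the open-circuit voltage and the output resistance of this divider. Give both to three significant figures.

V_th is the open-circuit tap voltage: 9.91 × 2.46/(6.80 + 2.46) = 2.63 V.
With the supply zeroed, R₁ and R₂ appear in parallel from the tap: R_th = R₁‖R₂ = (6.80 × 2.46)/9.260 = 1.81 kΩ.

V_th = 2.63 V, R_th = 1.81 kΩ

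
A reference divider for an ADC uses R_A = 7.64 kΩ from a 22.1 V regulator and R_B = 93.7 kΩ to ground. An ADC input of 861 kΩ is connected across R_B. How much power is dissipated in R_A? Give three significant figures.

Total resistance from the source is R_A + (R_B‖R_L) = 92.14 kΩ, so I = 22.1/92.14 kΩ = 0.2398 mA.
P = I²·R_A = (0.2398 mA)² × 7.64 kΩ = 0.439 mW.

P ≈ 0.439 mW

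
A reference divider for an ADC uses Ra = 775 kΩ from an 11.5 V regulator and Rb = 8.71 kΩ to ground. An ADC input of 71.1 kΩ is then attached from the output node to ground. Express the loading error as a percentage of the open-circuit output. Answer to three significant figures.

Unloaded V = 11.5 × 8.71/783.7 = 0.12781 V.
Loaded: Rb‖R_L = 7.759 kΩ, giving V = 11.5 × 7.759/782.8 = 0.11400 V.
Drop = (0.12781 − 0.11400) / 0.12781 = 10.8 %.

10.8 %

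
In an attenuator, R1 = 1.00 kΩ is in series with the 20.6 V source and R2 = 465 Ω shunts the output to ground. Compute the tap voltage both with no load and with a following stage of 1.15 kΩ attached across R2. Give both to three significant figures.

Unloaded: 6.54 V; loaded: 5.12 V

Open-circuit: V = 20.6 × 465/(1000 + 465) = 6.54 V.
With the load, R2 becomes R2‖R_L = 331.1 Ω, so V = 20.6 × 331.1/1331 = 5.12 V.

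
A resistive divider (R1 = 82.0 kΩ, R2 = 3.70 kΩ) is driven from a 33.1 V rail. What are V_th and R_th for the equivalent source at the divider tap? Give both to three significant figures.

V_th = 1.43 V, R_th = 3.54 kΩ

V_th is the open-circuit tap voltage: 33.1 × 3.70/(82.0 + 3.70) = 1.43 V.
With the supply zeroed, R1 and R2 appear in parallel from the tap: R_th = R1‖R2 = (82.0 × 3.70)/85.70 = 3.54 kΩ.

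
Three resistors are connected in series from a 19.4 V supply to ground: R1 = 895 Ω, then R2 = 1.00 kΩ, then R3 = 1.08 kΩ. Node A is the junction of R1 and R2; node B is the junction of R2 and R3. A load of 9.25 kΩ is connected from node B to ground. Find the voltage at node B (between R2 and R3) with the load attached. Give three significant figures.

At node B, R3 is in parallel with the load: R3‖R_L = 967.1 Ω.
Below node A the resistance is R2 + (R3‖R_L) = 1967 Ω, so V_A = 19.4 × 1967/2862 = 13.33 V.
Then V_B = V_A × (R3‖R_L)/(R2 + R3‖R_L) = 13.33 × 967.1/1967 = 6.56 V.

V ≈ 6.56 V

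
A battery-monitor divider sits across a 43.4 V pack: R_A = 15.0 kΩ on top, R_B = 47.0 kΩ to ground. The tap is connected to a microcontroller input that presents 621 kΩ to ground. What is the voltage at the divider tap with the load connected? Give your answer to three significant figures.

V_out ≈ 32.3 V

The load sits in parallel with R_B: R_B‖R_L = (47.0 × 621) / (47.0 + 621) = 43.69 kΩ.
V_out = 43.4 × 43.69 / (15.0 + 43.69) = 43.4 × 43.69/58.69 = 32.3 V.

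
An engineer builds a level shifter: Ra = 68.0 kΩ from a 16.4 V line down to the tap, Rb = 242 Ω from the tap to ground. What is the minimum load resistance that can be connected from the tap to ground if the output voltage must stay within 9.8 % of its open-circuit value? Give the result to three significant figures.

R_L(min) ≈ 2.22 kΩ

Output resistance R_th = Ra‖Rb = (68000 × 242)/68240 = 241.1 Ω.
The fractional drop is R_th/(R_th + R_L); requiring this ≤ 0.0980 gives R_L ≥ R_th(1/0.0980 − 1) = 241.1 × 9.204 = 2.22 kΩ.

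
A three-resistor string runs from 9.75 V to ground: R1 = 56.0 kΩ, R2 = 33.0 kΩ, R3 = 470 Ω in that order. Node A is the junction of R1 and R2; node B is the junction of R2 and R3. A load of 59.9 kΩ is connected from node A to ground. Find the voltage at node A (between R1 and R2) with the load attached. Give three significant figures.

Below node A the series string R2+R3 = 33470 Ω sits in parallel with the 59900 Ω load: 21470 Ω.
V_A = 9.75 × 21470/(56000 + 21470) = 2.70 V.

V ≈ 2.70 V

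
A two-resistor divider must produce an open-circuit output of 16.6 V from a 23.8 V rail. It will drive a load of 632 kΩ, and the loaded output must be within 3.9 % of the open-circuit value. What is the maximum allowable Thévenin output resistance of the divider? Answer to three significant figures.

Loading drop = R_th/(R_th + R_L) ≤ 0.0390, so R_th ≤ R_L · ε/(1−ε) = 632 kΩ × 0.0390/0.9610 = 25.6 kΩ.

R_th ≤ 25.6 kΩ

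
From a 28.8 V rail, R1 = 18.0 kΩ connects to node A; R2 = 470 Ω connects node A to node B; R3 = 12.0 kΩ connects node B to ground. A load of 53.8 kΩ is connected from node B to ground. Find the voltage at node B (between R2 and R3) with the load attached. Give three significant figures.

V ≈ 9.99 V

At node B, R3 is in parallel with the load: R3‖R_L = 9812 Ω.
Below node A the resistance is R2 + (R3‖R_L) = 10280 Ω, so V_A = 28.8 × 10280/28280 = 10.47 V.
Then V_B = V_A × (R3‖R_L)/(R2 + R3‖R_L) = 10.47 × 9812/10280 = 9.99 V.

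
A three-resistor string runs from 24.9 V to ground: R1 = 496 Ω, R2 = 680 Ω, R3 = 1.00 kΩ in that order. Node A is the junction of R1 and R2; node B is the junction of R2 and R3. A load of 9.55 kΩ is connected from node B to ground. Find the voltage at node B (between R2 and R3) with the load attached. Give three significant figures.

At node B, R3 is in parallel with the load: R3‖R_L = 905.2 Ω.
Below node A the resistance is R2 + (R3‖R_L) = 1585 Ω, so V_A = 24.9 × 1585/2081 = 18.97 V.
Then V_B = V_A × (R3‖R_L)/(R2 + R3‖R_L) = 18.97 × 905.2/1585 = 10.8 V.

V ≈ 10.8 V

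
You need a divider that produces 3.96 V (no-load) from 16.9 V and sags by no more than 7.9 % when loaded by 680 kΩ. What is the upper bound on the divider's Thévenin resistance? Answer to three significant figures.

R_th ≤ 58.3 kΩ

Loading drop = R_th/(R_th + R_L) ≤ 0.0790, so R_th ≤ R_L · ε/(1−ε) = 680 kΩ × 0.0790/0.9210 = 58.3 kΩ.
(Any R1, R2 with R2/(R1+R2) = 0.234 and R1‖R2 ≤ 58.3 kΩ will meet the spec.)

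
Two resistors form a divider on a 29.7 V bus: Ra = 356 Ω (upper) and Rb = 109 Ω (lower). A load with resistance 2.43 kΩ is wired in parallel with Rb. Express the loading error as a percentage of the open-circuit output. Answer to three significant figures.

The divider's output (Thévenin) resistance is Ra‖Rb = 83.45 Ω.
Fractional drop under load = R_th/(R_th + R_L) = 83.45 / (83.45 + 2430) = 0.03320.
So the output falls by 3.32 %.

3.32 %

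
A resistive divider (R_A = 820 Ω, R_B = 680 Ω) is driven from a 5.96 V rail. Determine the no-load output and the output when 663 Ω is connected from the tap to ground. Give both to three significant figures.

Unloaded: 2.70 V; loaded: 1.73 V

Open-circuit: V = 5.96 × 680/(820 + 680) = 2.70 V.
With the load, R_B becomes R_B‖R_L = 335.7 Ω, so V = 5.96 × 335.7/1156 = 1.73 V.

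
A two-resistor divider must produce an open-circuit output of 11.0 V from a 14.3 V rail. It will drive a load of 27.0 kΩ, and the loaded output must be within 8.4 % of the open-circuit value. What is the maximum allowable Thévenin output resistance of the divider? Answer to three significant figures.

R_th ≤ 2.48 kΩ

Loading drop = R_th/(R_th + R_L) ≤ 0.0840, so R_th ≤ R_L · ε/(1−ε) = 27.0 kΩ × 0.0840/0.9160 = 2.48 kΩ.
(Any R1, R2 with R2/(R1+R2) = 0.769 and R1‖R2 ≤ 2.48 kΩ will meet the spec.)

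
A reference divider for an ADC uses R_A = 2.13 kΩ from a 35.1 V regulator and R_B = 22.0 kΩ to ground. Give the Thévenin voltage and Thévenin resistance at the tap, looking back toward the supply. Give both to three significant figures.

V_th is the open-circuit tap voltage: 35.1 × 22.0/(2.13 + 22.0) = 32.0 V.
With the supply zeroed, R_A and R_B appear in parallel from the tap: R_th = R_A‖R_B = (2.13 × 22.0)/24.13 = 1.94 kΩ.

V_th = 32.0 V, R_th = 1.94 kΩ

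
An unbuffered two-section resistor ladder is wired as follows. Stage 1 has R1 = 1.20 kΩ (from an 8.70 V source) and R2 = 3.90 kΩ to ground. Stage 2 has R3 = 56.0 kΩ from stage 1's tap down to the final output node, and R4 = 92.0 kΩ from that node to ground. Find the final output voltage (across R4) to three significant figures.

V_out ≈ 4.11 V

Stage 2 presents R3+R4 = 148.0 kΩ as a load on stage 1's tap.
Stage 1's lower leg becomes R2‖(R3+R4) = 3.800 kΩ, so V_mid = 8.70 × 3.800/5.000 = 6.612 V.
Stage 2 is itself unloaded: V_out = V_mid × R4/(R3+R4) = 6.612 × 92.0/148.0 = 4.11 V.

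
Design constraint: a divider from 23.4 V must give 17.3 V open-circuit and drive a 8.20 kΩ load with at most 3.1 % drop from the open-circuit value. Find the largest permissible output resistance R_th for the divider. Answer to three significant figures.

R_th ≤ 262 Ω

Loading drop = R_th/(R_th + R_L) ≤ 0.0310, so R_th ≤ R_L · ε/(1−ε) = 8.20 kΩ × 0.0310/0.9690 = 262 Ω.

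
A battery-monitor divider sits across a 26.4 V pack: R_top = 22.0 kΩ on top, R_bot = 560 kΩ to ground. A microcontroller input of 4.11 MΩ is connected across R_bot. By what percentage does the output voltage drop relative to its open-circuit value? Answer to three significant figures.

0.512 %

The divider's output (Thévenin) resistance is R_top‖R_bot = 21.17 kΩ.
Fractional drop under load = R_th/(R_th + R_L) = 21.17 / (21.17 + 4110) = 0.005124.
So the output falls by 0.512 %.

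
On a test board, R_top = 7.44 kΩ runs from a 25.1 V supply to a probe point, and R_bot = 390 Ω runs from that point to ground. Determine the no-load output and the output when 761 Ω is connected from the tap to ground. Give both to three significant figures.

Unloaded: 1.25 V; loaded: 0.841 V

Open-circuit: V = 25.1 × 390/(7440 + 390) = 1.25 V.
With the load, R_bot becomes R_bot‖R_L = 257.9 Ω, so V = 25.1 × 257.9/7698 = 0.841 V.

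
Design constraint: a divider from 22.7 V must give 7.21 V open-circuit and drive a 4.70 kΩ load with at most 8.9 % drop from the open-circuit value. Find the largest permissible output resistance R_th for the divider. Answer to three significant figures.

Loading drop = R_th/(R_th + R_L) ≤ 0.0890, so R_th ≤ R_L · ε/(1−ε) = 4.70 kΩ × 0.0890/0.9110 = 459 Ω.
(Any R1, R2 with R2/(R1+R2) = 0.318 and R1‖R2 ≤ 459 Ω will meet the spec.)

R_th ≤ 459 Ω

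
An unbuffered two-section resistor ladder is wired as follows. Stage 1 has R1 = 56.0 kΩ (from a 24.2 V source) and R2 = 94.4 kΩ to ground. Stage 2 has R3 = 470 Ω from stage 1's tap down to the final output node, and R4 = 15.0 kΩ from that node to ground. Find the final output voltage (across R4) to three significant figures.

V_out ≈ 4.50 V

Stage 2 presents R3+R4 = 15470 Ω as a load on stage 1's tap.
Stage 1's lower leg becomes R2‖(R3+R4) = 13290 Ω, so V_mid = 24.2 × 13290/69290 = 4.642 V.
Stage 2 is itself unloaded: V_out = V_mid × R4/(R3+R4) = 4.642 × 15000/15470 = 4.50 V.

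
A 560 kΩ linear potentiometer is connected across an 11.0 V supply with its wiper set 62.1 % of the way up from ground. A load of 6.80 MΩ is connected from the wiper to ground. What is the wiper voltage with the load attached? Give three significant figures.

The wiper splits the pot into (1−α)R = 212.2 kΩ above and αR = 347.8 kΩ below.
Lower section ‖ load = 330.8 kΩ.
V_wiper = 11.0 × 330.8/(212.2 + 330.8) = 6.70 V.

V ≈ 6.70 V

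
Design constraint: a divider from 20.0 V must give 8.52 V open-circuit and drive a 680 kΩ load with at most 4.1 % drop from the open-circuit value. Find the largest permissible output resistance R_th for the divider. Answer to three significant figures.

R_th ≤ 29.1 kΩ

Loading drop = R_th/(R_th + R_L) ≤ 0.0410, so R_th ≤ R_L · ε/(1−ε) = 680 kΩ × 0.0410/0.9590 = 29.1 kΩ.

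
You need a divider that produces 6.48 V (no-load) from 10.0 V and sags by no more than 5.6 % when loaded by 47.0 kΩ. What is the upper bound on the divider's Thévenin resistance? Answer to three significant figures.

Loading drop = R_th/(R_th + R_L) ≤ 0.0560, so R_th ≤ R_L · ε/(1−ε) = 47.0 kΩ × 0.0560/0.9440 = 2.79 kΩ.

R_th ≤ 2.79 kΩ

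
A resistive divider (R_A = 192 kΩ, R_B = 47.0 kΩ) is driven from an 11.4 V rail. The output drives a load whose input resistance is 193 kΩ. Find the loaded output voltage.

V_out ≈ 1.88 V

The load sits in parallel with R_B: R_B‖R_L = (47.0 × 193) / (47.0 + 193) = 37.80 kΩ.
V_out = 11.4 × 37.80 / (192 + 37.80) = 11.4 × 37.80/229.8 = 1.88 V.
(Unloaded it would have been 2.24 V.)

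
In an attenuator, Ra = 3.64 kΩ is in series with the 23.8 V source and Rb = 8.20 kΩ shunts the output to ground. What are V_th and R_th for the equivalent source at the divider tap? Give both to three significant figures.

V_th is the open-circuit tap voltage: 23.8 × 8.20/(3.64 + 8.20) = 16.5 V.
With the supply zeroed, Ra and Rb appear in parallel from the tap: R_th = Ra‖Rb = (3.64 × 8.20)/11.84 = 2.52 kΩ.

V_th = 16.5 V, R_th = 2.52 kΩ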